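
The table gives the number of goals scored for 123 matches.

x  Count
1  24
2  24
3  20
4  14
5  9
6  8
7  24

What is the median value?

3

Cumulative frequencies: 24, 48, 68, 82, 91, 99, 123
n = 123, so the median is the value in position (n+1)/2 = 62.
Position 62 falls at value 3.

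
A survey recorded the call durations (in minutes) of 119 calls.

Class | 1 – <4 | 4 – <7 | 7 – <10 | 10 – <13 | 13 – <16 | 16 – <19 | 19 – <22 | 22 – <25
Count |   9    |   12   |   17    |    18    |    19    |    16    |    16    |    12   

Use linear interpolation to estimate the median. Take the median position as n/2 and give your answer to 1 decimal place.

Cumulative frequencies: 9, 21, 38, 56, 75, 91, 107, 119
n = 119; position = n/2 = 59.5.
This falls in the class 13 – <16: L = 13, F = 56, f = 19, h = 3.
Median ≈ 13 + ((59.5 − 56) / 19) × 3 = 13.5526

13.6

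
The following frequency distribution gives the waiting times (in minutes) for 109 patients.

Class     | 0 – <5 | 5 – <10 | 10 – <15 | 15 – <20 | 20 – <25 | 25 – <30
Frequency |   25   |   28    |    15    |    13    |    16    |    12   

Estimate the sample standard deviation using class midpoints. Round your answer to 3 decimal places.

8.511

Midpoints: 2.5, 7.5, 12.5, 17.5, 22.5, 27.5
n = 109, Σfm = 1377.5, mean = 12.6376
Σfm² = 25231.25
Σf(m − x̄)² = Σfm² − (Σfm)²/n = 25231.25 − 1377.5²/109 = 7822.9358
Sample variance = 7822.9358 / 108 = 72.4346
Standard deviation = √72.4346 = 8.5109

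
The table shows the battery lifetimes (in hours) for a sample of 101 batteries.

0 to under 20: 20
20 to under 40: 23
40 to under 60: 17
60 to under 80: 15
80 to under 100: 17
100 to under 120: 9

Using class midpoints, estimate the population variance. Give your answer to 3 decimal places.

1050.799

Midpoints: 10, 30, 50, 70, 90, 110
n = 101, Σfm = 5310, mean = 52.5743
Σfm² = 385300
Σf(m − x̄)² = Σfm² − (Σfm)²/n = 385300 − 5310²/101 = 106130.6931
Population variance = 106130.6931 / 101 = 1050.7989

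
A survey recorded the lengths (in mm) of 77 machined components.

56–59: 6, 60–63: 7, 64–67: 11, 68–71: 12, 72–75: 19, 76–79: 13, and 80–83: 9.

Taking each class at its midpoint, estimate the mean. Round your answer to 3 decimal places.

71.006

Midpoints: 57.5, 61.5, 65.5, 69.5, 73.5, 77.5, 81.5
Σfm = 6×57.5 + 7×61.5 + 11×65.5 + 12×69.5 + 19×73.5 + 13×77.5 + 9×81.5 = 5467.5
n = Σf = 77
Mean = 5467.5 / 77 = 71.0065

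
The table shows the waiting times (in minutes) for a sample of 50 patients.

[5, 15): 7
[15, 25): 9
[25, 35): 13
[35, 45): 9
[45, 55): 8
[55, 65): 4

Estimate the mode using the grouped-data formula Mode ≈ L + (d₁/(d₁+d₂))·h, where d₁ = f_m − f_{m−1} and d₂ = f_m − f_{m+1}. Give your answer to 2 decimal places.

30.00

Modal class: [25, 35) (highest frequency 13).
d₁ = 13 − 9 = 4, d₂ = 13 − 9 = 4
Mode ≈ 25 + (4/(4+4)) × 10 = 25 + 5.0000 = 30.0000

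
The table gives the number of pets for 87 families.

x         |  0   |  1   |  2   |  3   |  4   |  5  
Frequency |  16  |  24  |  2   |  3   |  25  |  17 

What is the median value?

3

Cumulative frequencies: 16, 40, 42, 45, 70, 87
n = 87, so the median is the value in position (n+1)/2 = 44.
Position 44 falls at value 3.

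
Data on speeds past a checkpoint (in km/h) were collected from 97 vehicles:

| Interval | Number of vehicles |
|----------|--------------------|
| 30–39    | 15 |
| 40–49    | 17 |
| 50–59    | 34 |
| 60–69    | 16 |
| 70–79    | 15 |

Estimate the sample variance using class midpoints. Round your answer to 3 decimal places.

159.364

Midpoints: 34.5, 44.5, 54.5, 64.5, 74.5
n = 97, Σfm = 5276.5, mean = 54.3969
Σfm² = 302324.25
Σf(m − x̄)² = Σfm² − (Σfm)²/n = 302324.25 − 5276.5²/97 = 15298.9691
Sample variance = 15298.9691 / 96 = 159.3643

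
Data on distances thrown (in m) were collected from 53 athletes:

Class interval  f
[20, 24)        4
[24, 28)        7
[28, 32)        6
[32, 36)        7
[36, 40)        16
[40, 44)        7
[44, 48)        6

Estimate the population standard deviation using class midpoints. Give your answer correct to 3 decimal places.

7.018

Midpoints: 22, 26, 30, 34, 38, 42, 46
n = 53, Σfm = 1866, mean = 35.2075
Σfm² = 68308
Σf(m − x̄)² = Σfm² − (Σfm)²/n = 68308 − 1866²/53 = 2610.7170
Population variance = 2610.7170 / 53 = 49.2588
Standard deviation = √49.2588 = 7.0185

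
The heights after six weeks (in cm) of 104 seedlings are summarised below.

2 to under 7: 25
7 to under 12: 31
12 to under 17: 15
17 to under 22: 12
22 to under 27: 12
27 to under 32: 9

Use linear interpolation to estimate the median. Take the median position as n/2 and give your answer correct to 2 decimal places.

Cumulative frequencies: 25, 56, 71, 83, 95, 104
n = 104; position = n/2 = 52.
This falls in the class 7 to under 12: L = 7, F = 25, f = 31, h = 5.
Median ≈ 7 + ((52 − 25) / 31) × 5 = 11.3548

11.35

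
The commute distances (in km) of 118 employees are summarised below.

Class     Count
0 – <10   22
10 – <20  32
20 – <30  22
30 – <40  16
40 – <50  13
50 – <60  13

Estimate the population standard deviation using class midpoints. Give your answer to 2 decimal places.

Midpoints: 5, 15, 25, 35, 45, 55
n = 118, Σfm = 3000, mean = 25.4237
Σfm² = 106750
Σf(m − x̄)² = Σfm² − (Σfm)²/n = 106750 − 3000²/118 = 30478.8136
Population variance = 30478.8136 / 118 = 258.2950
Standard deviation = √258.2950 = 16.0716

16.07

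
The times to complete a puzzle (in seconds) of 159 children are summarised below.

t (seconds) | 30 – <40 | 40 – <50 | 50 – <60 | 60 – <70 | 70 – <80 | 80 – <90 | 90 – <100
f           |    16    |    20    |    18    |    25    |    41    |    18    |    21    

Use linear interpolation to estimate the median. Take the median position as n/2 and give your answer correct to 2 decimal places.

70.12

Cumulative frequencies: 16, 36, 54, 79, 120, 138, 159
n = 159; position = n/2 = 79.5.
This falls in the class 70 – <80: L = 70, F = 79, f = 41, h = 10.
Median ≈ 70 + ((79.5 − 79) / 41) × 10 = 70.1220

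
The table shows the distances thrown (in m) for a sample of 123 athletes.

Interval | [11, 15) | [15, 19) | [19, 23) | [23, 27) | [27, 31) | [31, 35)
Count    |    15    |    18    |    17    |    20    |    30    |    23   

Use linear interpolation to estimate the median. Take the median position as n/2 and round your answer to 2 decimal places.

Cumulative frequencies: 15, 33, 50, 70, 100, 123
n = 123; position = n/2 = 61.5.
This falls in the class [23, 27): L = 23, F = 50, f = 20, h = 4.
Median ≈ 23 + ((61.5 − 50) / 20) × 4 = 25.3000

25.30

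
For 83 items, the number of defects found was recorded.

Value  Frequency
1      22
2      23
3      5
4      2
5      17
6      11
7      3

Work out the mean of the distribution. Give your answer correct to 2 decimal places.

3.17

Values: 1, 2, 3, 4, 5, 6, 7
Σfx = 22×1 + 23×2 + 5×3 + 2×4 + 17×5 + 11×6 + 3×7 = 263
n = Σf = 83
Mean = 263 / 83 = 3.1687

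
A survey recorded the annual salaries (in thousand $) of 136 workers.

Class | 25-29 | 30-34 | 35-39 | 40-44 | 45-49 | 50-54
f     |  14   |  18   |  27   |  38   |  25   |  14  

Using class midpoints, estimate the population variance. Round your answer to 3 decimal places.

52.595

Midpoints: 27, 32, 37, 42, 47, 52
n = 136, Σfm = 5452, mean = 40.0882
Σfm² = 225714
Σf(m − x̄)² = Σfm² − (Σfm)²/n = 225714 − 5452²/136 = 7152.9412
Population variance = 7152.9412 / 136 = 52.5952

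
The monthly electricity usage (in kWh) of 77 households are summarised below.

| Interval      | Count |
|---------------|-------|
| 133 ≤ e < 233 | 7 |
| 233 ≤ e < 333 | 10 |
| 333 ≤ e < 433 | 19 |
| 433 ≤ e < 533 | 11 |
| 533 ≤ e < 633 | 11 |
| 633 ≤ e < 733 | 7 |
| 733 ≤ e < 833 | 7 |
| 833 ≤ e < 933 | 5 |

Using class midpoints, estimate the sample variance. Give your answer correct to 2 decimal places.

39938.48

Midpoints: 183, 283, 383, 483, 583, 683, 783, 883
n = 77, Σfm = 37791, mean = 490.7922
Σfm² = 21582853
Σf(m − x̄)² = Σfm² − (Σfm)²/n = 21582853 − 37791²/77 = 3035324.6753
Sample variance = 3035324.6753 / 76 = 39938.4826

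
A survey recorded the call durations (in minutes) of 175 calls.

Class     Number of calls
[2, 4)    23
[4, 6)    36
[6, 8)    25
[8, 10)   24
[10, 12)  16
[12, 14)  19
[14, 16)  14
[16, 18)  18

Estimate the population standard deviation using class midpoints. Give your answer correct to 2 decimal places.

Midpoints: 3, 5, 7, 9, 11, 13, 15, 17
n = 175, Σfm = 1579, mean = 9.0229
Σfm² = 17775
Σf(m − x̄)² = Σfm² − (Σfm)²/n = 17775 − 1579²/175 = 3527.9086
Population variance = 3527.9086 / 175 = 20.1595
Standard deviation = √20.1595 = 4.4899

4.49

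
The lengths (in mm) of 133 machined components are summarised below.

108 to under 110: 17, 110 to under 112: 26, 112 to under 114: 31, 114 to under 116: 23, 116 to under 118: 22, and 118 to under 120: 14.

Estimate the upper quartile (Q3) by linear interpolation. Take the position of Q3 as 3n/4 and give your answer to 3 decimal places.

Cumulative frequencies: 17, 43, 74, 97, 119, 133
n = 133; position = 3n/4 = 99.75.
This falls in the class 116 to under 118: L = 116, F = 97, f = 22, h = 2.
Upper quartile ≈ 116 + ((99.75 − 97) / 22) × 2 = 116.2500

116.250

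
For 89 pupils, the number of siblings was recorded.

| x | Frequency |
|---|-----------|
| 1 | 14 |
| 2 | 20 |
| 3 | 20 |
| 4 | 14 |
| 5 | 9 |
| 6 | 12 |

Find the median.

Cumulative frequencies: 14, 34, 54, 68, 77, 89
n = 89, so the median is the value in position (n+1)/2 = 45.
Position 45 falls at value 3.

3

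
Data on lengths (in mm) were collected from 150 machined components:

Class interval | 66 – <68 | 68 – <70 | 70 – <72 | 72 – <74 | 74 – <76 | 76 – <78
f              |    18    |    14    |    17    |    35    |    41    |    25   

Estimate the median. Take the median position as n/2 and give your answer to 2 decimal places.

Cumulative frequencies: 18, 32, 49, 84, 125, 150
n = 150; position = n/2 = 75.
This falls in the class 72 – <74: L = 72, F = 49, f = 35, h = 2.
Median ≈ 72 + ((75 − 49) / 35) × 2 = 73.4857

73.49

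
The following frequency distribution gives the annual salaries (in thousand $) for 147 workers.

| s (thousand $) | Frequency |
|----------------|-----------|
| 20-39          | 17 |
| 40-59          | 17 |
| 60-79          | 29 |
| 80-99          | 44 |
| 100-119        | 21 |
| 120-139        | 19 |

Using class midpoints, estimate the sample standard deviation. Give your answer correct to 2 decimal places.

Midpoints: 29.5, 49.5, 69.5, 89.5, 109.5, 129.5
n = 147, Σfm = 12056.5, mean = 82.0170
Σfm² = 1119406.75
Σf(m − x̄)² = Σfm² − (Σfm)²/n = 1119406.75 − 12056.5²/147 = 130568.7075
Sample variance = 130568.7075 / 146 = 894.3062
Standard deviation = √894.3062 = 29.9050

29.90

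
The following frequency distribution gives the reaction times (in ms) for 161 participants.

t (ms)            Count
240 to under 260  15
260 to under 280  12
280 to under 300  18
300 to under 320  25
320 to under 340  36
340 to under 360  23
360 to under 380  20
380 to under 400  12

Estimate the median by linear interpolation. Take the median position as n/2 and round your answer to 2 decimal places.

Cumulative frequencies: 15, 27, 45, 70, 106, 129, 149, 161
n = 161; position = n/2 = 80.5.
This falls in the class 320 to under 340: L = 320, F = 70, f = 36, h = 20.
Median ≈ 320 + ((80.5 − 70) / 36) × 20 = 325.8333

325.83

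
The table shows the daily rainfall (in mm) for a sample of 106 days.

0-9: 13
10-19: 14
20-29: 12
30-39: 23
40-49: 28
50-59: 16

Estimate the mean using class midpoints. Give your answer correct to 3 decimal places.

32.708

Midpoints: 4.5, 14.5, 24.5, 34.5, 44.5, 54.5
Σfm = 13×4.5 + 14×14.5 + 12×24.5 + 23×34.5 + 28×44.5 + 16×54.5 = 3467
n = Σf = 106
Mean = 3467 / 106 = 32.7075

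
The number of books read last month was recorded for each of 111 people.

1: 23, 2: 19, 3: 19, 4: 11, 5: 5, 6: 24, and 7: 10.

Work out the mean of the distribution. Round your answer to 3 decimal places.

Values: 1, 2, 3, 4, 5, 6, 7
Σfx = 23×1 + 19×2 + 19×3 + 11×4 + 5×5 + 24×6 + 10×7 = 401
n = Σf = 111
Mean = 401 / 111 = 3.6126

3.613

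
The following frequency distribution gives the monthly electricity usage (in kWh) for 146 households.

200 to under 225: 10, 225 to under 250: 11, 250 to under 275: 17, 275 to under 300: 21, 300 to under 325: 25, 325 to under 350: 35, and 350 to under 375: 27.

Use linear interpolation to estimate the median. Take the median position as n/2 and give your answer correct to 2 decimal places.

Cumulative frequencies: 10, 21, 38, 59, 84, 119, 146
n = 146; position = n/2 = 73.
This falls in the class 300 to under 325: L = 300, F = 59, f = 25, h = 25.
Median ≈ 300 + ((73 − 59) / 25) × 25 = 314.0000

314.00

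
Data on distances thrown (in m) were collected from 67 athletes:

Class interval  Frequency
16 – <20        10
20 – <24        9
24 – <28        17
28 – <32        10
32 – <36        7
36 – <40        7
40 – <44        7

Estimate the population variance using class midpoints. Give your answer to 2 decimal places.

Midpoints: 18, 22, 26, 30, 34, 38, 42
n = 67, Σfm = 1918, mean = 28.6269
Σfm² = 58636
Σf(m − x̄)² = Σfm² − (Σfm)²/n = 58636 − 1918²/67 = 3729.6716
Population variance = 3729.6716 / 67 = 55.6667

55.67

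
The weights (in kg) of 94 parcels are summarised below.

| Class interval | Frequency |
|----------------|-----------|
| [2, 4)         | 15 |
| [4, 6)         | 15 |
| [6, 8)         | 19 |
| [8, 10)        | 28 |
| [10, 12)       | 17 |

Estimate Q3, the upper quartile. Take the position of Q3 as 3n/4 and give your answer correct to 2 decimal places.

9.54

Cumulative frequencies: 15, 30, 49, 77, 94
n = 94; position = 3n/4 = 70.5.
This falls in the class [8, 10): L = 8, F = 49, f = 28, h = 2.
Upper quartile ≈ 8 + ((70.5 − 49) / 28) × 2 = 9.5357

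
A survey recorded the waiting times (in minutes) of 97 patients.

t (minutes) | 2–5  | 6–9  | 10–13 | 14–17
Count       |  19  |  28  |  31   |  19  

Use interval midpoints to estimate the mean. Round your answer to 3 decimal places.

9.562

Midpoints: 3.5, 7.5, 11.5, 15.5
Σfm = 19×3.5 + 28×7.5 + 31×11.5 + 19×15.5 = 927.5
n = Σf = 97
Mean = 927.5 / 97 = 9.5619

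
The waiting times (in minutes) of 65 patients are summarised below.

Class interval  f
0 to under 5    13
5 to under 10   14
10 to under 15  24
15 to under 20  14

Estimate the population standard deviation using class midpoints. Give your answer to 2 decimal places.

Midpoints: 2.5, 7.5, 12.5, 17.5
n = 65, Σfm = 682.5, mean = 10.5000
Σfm² = 8906.25
Σf(m − x̄)² = Σfm² − (Σfm)²/n = 8906.25 − 682.5²/65 = 1740.0000
Population variance = 1740.0000 / 65 = 26.7692
Standard deviation = √26.7692 = 5.1739

5.17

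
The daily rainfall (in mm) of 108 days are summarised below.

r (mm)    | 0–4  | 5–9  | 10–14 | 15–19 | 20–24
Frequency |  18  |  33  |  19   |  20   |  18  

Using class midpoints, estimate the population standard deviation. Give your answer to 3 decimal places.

Midpoints: 2, 7, 12, 17, 22
n = 108, Σfm = 1231, mean = 11.3981
Σfm² = 18917
Σf(m − x̄)² = Σfm² − (Σfm)²/n = 18917 − 1231²/108 = 4885.8796
Population variance = 4885.8796 / 108 = 45.2396
Standard deviation = √45.2396 = 6.7260

6.726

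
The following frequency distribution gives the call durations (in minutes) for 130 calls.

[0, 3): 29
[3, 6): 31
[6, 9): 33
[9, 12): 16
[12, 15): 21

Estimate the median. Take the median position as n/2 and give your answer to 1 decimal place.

6.5

Cumulative frequencies: 29, 60, 93, 109, 130
n = 130; position = n/2 = 65.
This falls in the class [6, 9): L = 6, F = 60, f = 33, h = 3.
Median ≈ 6 + ((65 − 60) / 33) × 3 = 6.4545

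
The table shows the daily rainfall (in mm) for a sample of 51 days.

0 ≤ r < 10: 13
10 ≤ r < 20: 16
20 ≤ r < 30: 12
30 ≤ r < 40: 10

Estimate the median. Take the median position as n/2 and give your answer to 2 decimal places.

17.81

Cumulative frequencies: 13, 29, 41, 51
n = 51; position = n/2 = 25.5.
This falls in the class 10 ≤ r < 20: L = 10, F = 13, f = 16, h = 10.
Median ≈ 10 + ((25.5 − 13) / 16) × 10 = 17.8125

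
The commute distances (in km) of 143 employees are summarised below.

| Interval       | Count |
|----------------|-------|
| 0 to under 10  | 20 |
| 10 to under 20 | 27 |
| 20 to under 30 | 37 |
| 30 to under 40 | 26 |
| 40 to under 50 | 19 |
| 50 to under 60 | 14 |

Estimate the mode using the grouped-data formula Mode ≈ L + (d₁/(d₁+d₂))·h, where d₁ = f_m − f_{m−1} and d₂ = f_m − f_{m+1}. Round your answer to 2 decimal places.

Modal class: 20 to under 30 (highest frequency 37).
d₁ = 37 − 27 = 10, d₂ = 37 − 26 = 11
Mode ≈ 20 + (10/(10+11)) × 10 = 20 + 4.7619 = 24.7619

24.76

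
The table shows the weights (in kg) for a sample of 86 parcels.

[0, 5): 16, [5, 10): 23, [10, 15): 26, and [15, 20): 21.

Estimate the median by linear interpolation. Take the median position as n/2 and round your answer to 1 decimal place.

10.8

Cumulative frequencies: 16, 39, 65, 86
n = 86; position = n/2 = 43.
This falls in the class [10, 15): L = 10, F = 39, f = 26, h = 5.
Median ≈ 10 + ((43 − 39) / 26) × 5 = 10.7692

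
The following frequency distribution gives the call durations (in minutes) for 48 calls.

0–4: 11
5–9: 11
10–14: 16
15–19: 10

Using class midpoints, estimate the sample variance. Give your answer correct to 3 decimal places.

28.712

Midpoints: 2, 7, 12, 17
n = 48, Σfm = 461, mean = 9.6042
Σfm² = 5777
Σf(m − x̄)² = Σfm² − (Σfm)²/n = 5777 − 461²/48 = 1349.4792
Sample variance = 1349.4792 / 47 = 28.7123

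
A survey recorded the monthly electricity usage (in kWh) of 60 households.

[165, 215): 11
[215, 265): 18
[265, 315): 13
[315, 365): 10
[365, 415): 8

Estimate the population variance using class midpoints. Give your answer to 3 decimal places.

4197.222

Midpoints: 190, 240, 290, 340, 390
n = 60, Σfm = 16700, mean = 278.3333
Σfm² = 4900000
Σf(m − x̄)² = Σfm² − (Σfm)²/n = 4900000 − 16700²/60 = 251833.3333
Population variance = 251833.3333 / 60 = 4197.2222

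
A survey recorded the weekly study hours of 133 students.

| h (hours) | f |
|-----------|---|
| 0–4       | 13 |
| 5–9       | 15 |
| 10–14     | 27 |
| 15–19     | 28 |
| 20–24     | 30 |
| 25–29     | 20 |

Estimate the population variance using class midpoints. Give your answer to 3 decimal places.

Midpoints: 2, 7, 12, 17, 22, 27
n = 133, Σfm = 2131, mean = 16.0226
Σfm² = 41867
Σf(m − x̄)² = Σfm² − (Σfm)²/n = 41867 − 2131²/133 = 7722.9323
Population variance = 7722.9323 / 133 = 58.0672

58.067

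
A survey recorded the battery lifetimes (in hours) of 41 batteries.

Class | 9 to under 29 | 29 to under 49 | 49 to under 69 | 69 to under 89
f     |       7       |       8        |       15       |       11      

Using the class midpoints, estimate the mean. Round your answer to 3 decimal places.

53.634

Midpoints: 19, 39, 59, 79
Σfm = 7×19 + 8×39 + 15×59 + 11×79 = 2199
n = Σf = 41
Mean = 2199 / 41 = 53.6341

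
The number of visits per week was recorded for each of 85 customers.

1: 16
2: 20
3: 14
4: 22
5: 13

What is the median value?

3

Cumulative frequencies: 16, 36, 50, 72, 85
n = 85, so the median is the value in position (n+1)/2 = 43.
Position 43 falls at value 3.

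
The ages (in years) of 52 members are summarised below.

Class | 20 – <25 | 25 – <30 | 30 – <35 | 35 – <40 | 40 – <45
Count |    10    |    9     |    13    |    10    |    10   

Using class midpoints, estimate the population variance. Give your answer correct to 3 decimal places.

Midpoints: 22.5, 27.5, 32.5, 37.5, 42.5
n = 52, Σfm = 1695, mean = 32.5962
Σfm² = 57725
Σf(m − x̄)² = Σfm² − (Σfm)²/n = 57725 − 1695²/52 = 2474.5192
Population variance = 2474.5192 / 52 = 47.5869

47.587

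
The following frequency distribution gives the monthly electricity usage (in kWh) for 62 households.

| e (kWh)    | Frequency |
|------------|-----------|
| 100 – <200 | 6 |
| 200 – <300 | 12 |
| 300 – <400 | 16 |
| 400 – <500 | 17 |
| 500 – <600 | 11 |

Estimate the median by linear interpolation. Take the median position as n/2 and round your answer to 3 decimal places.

Cumulative frequencies: 6, 18, 34, 51, 62
n = 62; position = n/2 = 31.
This falls in the class 300 – <400: L = 300, F = 18, f = 16, h = 100.
Median ≈ 300 + ((31 − 18) / 16) × 100 = 381.2500

381.250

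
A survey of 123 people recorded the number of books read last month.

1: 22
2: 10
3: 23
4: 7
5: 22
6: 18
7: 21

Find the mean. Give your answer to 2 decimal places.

Values: 1, 2, 3, 4, 5, 6, 7
Σfx = 22×1 + 10×2 + 23×3 + 7×4 + 22×5 + 18×6 + 21×7 = 504
n = Σf = 123
Mean = 504 / 123 = 4.0976

4.10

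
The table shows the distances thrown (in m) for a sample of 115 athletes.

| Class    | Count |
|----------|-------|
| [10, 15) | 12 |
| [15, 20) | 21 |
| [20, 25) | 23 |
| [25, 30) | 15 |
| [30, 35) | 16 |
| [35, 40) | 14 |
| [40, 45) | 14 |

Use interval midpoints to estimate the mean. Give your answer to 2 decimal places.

26.85

Midpoints: 12.5, 17.5, 22.5, 27.5, 32.5, 37.5, 42.5
Σfm = 12×12.5 + 21×17.5 + 23×22.5 + 15×27.5 + 16×32.5 + 14×37.5 + 14×42.5 = 3087.5
n = Σf = 115
Mean = 3087.5 / 115 = 26.8478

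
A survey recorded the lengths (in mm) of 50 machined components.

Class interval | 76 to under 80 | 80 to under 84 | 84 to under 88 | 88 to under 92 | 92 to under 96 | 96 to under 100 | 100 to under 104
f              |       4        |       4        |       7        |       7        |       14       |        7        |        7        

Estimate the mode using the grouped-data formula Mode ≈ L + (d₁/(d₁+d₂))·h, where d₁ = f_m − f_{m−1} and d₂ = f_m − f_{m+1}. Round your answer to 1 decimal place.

94.0

Modal class: 92 to under 96 (highest frequency 14).
d₁ = 14 − 7 = 7, d₂ = 14 − 7 = 7
Mode ≈ 92 + (7/(7+7)) × 4 = 92 + 2.0000 = 94.0000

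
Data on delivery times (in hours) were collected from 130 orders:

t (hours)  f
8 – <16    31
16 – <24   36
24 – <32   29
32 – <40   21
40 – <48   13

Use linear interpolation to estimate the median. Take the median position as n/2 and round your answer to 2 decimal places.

23.56

Cumulative frequencies: 31, 67, 96, 117, 130
n = 130; position = n/2 = 65.
This falls in the class 16 – <24: L = 16, F = 31, f = 36, h = 8.
Median ≈ 16 + ((65 − 31) / 36) × 8 = 23.5556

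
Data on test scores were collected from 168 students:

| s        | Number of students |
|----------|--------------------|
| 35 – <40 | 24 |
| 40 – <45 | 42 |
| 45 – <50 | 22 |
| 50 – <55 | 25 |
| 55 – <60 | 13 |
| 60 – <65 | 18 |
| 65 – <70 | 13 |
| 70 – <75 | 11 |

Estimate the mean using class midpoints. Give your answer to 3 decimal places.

51.131

Midpoints: 37.5, 42.5, 47.5, 52.5, 57.5, 62.5, 67.5, 72.5
Σfm = 24×37.5 + 42×42.5 + 22×47.5 + 25×52.5 + 13×57.5 + 18×62.5 + 13×67.5 + 11×72.5 = 8590
n = Σf = 168
Mean = 8590 / 168 = 51.1310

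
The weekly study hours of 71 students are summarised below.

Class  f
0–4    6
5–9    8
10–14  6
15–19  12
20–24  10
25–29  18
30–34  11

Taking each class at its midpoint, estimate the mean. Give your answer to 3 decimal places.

19.746

Midpoints: 2, 7, 12, 17, 22, 27, 32
Σfm = 6×2 + 8×7 + 6×12 + 12×17 + 10×22 + 18×27 + 11×32 = 1402
n = Σf = 71
Mean = 1402 / 71 = 19.7465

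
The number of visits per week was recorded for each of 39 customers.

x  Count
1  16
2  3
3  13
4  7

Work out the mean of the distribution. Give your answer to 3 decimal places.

2.282

Values: 1, 2, 3, 4
Σfx = 16×1 + 3×2 + 13×3 + 7×4 = 89
n = Σf = 39
Mean = 89 / 39 = 2.2821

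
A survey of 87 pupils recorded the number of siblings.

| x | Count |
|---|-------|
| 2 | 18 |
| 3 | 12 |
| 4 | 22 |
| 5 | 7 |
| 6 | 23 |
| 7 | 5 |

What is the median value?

4

Cumulative frequencies: 18, 30, 52, 59, 82, 87
n = 87, so the median is the value in position (n+1)/2 = 44.
Position 44 falls at value 4.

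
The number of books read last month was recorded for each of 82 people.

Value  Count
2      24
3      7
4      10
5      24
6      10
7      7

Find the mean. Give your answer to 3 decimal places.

Values: 2, 3, 4, 5, 6, 7
Σfx = 24×2 + 7×3 + 10×4 + 24×5 + 10×6 + 7×7 = 338
n = Σf = 82
Mean = 338 / 82 = 4.1220

4.122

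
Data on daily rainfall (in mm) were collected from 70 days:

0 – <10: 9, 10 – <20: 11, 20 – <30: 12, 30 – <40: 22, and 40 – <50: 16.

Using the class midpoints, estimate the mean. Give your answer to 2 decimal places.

Midpoints: 5, 15, 25, 35, 45
Σfm = 9×5 + 11×15 + 12×25 + 22×35 + 16×45 = 2000
n = Σf = 70
Mean = 2000 / 70 = 28.5714

28.57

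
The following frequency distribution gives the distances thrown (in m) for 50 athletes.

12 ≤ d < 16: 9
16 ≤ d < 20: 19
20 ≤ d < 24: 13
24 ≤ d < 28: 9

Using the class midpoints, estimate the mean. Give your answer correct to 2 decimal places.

Midpoints: 14, 18, 22, 26
Σfm = 9×14 + 19×18 + 13×22 + 9×26 = 988
n = Σf = 50
Mean = 988 / 50 = 19.7600

19.76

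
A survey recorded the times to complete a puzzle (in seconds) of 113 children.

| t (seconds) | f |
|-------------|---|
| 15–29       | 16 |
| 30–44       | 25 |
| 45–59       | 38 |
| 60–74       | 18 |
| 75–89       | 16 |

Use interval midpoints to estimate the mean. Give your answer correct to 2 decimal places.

51.07

Midpoints: 22, 37, 52, 67, 82
Σfm = 16×22 + 25×37 + 38×52 + 18×67 + 16×82 = 5771
n = Σf = 113
Mean = 5771 / 113 = 51.0708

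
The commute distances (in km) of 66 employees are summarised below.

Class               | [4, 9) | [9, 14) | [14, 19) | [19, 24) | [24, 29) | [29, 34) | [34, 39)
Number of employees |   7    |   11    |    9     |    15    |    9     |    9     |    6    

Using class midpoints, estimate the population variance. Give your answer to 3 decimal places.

81.158

Midpoints: 6.5, 11.5, 16.5, 21.5, 26.5, 31.5, 36.5
n = 66, Σfm = 1384, mean = 20.9697
Σfm² = 34378.5
Σf(m − x̄)² = Σfm² − (Σfm)²/n = 34378.5 − 1384²/66 = 5356.4394
Population variance = 5356.4394 / 66 = 81.1582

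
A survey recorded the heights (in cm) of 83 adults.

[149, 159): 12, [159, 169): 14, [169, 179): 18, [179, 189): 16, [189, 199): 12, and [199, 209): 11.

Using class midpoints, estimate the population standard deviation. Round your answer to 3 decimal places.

Midpoints: 154, 164, 174, 184, 194, 204
n = 83, Σfm = 14792, mean = 178.2169
Σfm² = 2657208
Σf(m − x̄)² = Σfm² − (Σfm)²/n = 2657208 − 14792²/83 = 21024.0964
Population variance = 21024.0964 / 83 = 253.3024
Standard deviation = √253.3024 = 15.9155

15.915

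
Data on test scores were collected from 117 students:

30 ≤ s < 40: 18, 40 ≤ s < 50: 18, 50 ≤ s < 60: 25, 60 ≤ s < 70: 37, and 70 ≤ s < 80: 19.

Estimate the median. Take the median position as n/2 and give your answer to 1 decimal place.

Cumulative frequencies: 18, 36, 61, 98, 117
n = 117; position = n/2 = 58.5.
This falls in the class 50 ≤ s < 60: L = 50, F = 36, f = 25, h = 10.
Median ≈ 50 + ((58.5 − 36) / 25) × 10 = 59.0000

59.0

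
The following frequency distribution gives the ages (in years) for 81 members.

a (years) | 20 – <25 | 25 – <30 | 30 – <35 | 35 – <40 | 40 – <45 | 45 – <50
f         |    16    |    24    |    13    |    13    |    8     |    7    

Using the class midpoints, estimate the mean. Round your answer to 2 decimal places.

Midpoints: 22.5, 27.5, 32.5, 37.5, 42.5, 47.5
Σfm = 16×22.5 + 24×27.5 + 13×32.5 + 13×37.5 + 8×42.5 + 7×47.5 = 2602.5
n = Σf = 81
Mean = 2602.5 / 81 = 32.1296

32.13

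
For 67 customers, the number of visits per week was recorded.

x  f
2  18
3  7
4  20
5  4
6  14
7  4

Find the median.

Cumulative frequencies: 18, 25, 45, 49, 63, 67
n = 67, so the median is the value in position (n+1)/2 = 34.
Position 34 falls at value 4.

4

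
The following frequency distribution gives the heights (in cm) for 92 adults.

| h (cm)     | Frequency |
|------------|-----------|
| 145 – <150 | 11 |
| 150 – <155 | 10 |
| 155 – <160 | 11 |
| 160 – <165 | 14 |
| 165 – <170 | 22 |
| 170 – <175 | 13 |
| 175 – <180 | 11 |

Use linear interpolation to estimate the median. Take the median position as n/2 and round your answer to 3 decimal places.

Cumulative frequencies: 11, 21, 32, 46, 68, 81, 92
n = 92; position = n/2 = 46.
This falls in the class 160 – <165: L = 160, F = 32, f = 14, h = 5.
Median ≈ 160 + ((46 − 32) / 14) × 5 = 165.0000

165.000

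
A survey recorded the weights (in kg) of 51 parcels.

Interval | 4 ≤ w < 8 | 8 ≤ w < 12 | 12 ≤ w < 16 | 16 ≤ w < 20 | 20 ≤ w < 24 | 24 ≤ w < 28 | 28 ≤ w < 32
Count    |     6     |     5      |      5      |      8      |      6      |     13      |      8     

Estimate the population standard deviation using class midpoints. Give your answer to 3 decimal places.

7.894

Midpoints: 6, 10, 14, 18, 22, 26, 30
n = 51, Σfm = 1010, mean = 19.8039
Σfm² = 23180
Σf(m − x̄)² = Σfm² − (Σfm)²/n = 23180 − 1010²/51 = 3178.0392
Population variance = 3178.0392 / 51 = 62.3145
Standard deviation = √62.3145 = 7.8940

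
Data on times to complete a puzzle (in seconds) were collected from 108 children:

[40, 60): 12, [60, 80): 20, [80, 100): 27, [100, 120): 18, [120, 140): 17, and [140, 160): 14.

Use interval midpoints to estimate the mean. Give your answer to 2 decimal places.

Midpoints: 50, 70, 90, 110, 130, 150
Σfm = 12×50 + 20×70 + 27×90 + 18×110 + 17×130 + 14×150 = 10720
n = Σf = 108
Mean = 10720 / 108 = 99.2593

99.26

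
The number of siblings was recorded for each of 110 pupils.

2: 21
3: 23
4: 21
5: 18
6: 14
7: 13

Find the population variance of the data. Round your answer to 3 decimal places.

2.676

Values: 2, 3, 4, 5, 6, 7
n = 110, Σfx = 460, mean = 4.1818
Σfx² = 2218
Σf(x − x̄)² = Σfx² − (Σfx)²/n = 2218 − 460²/110 = 294.3636
Population variance = 294.3636 / 110 = 2.6760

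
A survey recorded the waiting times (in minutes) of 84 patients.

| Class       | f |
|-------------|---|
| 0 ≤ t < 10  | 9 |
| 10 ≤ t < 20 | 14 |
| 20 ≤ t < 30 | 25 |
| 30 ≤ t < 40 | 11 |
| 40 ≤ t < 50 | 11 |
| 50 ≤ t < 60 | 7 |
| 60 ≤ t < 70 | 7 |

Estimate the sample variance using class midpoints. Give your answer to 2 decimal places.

Midpoints: 5, 15, 25, 35, 45, 55, 65
n = 84, Σfm = 2600, mean = 30.9524
Σfm² = 105500
Σf(m − x̄)² = Σfm² − (Σfm)²/n = 105500 − 2600²/84 = 25023.8095
Sample variance = 25023.8095 / 83 = 301.4917

301.49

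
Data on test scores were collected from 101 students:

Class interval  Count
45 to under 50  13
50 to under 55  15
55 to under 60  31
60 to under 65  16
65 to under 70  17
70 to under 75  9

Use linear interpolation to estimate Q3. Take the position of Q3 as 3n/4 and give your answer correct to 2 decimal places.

65.22

Cumulative frequencies: 13, 28, 59, 75, 92, 101
n = 101; position = 3n/4 = 75.75.
This falls in the class 65 to under 70: L = 65, F = 75, f = 17, h = 5.
Upper quartile ≈ 65 + ((75.75 − 75) / 17) × 5 = 65.2206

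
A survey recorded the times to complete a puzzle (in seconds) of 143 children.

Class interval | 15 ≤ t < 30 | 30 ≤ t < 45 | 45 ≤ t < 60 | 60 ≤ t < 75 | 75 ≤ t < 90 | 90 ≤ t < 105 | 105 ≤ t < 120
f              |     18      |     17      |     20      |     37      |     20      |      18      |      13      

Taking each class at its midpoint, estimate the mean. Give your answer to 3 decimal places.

Midpoints: 22.5, 37.5, 52.5, 67.5, 82.5, 97.5, 112.5
Σfm = 18×22.5 + 17×37.5 + 20×52.5 + 37×67.5 + 20×82.5 + 18×97.5 + 13×112.5 = 9457.5
n = Σf = 143
Mean = 9457.5 / 143 = 66.1364

66.136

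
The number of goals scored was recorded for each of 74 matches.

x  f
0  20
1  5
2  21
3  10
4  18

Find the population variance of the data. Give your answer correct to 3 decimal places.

Values: 0, 1, 2, 3, 4
n = 74, Σfx = 149, mean = 2.0135
Σfx² = 467
Σf(x − x̄)² = Σfx² − (Σfx)²/n = 467 − 149²/74 = 166.9865
Population variance = 166.9865 / 74 = 2.2566

2.257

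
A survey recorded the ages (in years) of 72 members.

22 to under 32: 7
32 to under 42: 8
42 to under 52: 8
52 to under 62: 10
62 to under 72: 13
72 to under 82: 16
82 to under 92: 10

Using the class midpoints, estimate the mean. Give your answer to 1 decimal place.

61.2

Midpoints: 27, 37, 47, 57, 67, 77, 87
Σfm = 7×27 + 8×37 + 8×47 + 10×57 + 13×67 + 16×77 + 10×87 = 4404
n = Σf = 72
Mean = 4404 / 72 = 61.1667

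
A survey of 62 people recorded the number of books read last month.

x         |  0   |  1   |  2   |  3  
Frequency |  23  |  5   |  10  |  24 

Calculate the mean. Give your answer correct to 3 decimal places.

1.565

Values: 0, 1, 2, 3
Σfx = 23×0 + 5×1 + 10×2 + 24×3 = 97
n = Σf = 62
Mean = 97 / 62 = 1.5645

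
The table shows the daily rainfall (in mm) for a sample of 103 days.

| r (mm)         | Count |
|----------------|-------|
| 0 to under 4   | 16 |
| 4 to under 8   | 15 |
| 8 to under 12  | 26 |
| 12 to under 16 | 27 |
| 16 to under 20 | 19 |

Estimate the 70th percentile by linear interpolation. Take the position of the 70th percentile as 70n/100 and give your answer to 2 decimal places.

Cumulative frequencies: 16, 31, 57, 84, 103
n = 103; position = 70n/100 = 72.1.
This falls in the class 12 to under 16: L = 12, F = 57, f = 27, h = 4.
70th percentile ≈ 12 + ((72.1 − 57) / 27) × 4 = 14.2370

14.24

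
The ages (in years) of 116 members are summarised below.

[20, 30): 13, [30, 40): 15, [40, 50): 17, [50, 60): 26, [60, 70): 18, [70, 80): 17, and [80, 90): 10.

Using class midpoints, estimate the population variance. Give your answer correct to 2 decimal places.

318.85

Midpoints: 25, 35, 45, 55, 65, 75, 85
n = 116, Σfm = 6340, mean = 54.6552
Σfm² = 383500
Σf(m − x̄)² = Σfm² − (Σfm)²/n = 383500 − 6340²/116 = 36986.2069
Population variance = 36986.2069 / 116 = 318.8466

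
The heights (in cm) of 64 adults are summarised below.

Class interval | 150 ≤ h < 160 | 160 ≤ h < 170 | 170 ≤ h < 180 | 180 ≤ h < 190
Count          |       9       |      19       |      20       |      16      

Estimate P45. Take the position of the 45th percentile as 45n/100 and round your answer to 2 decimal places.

Cumulative frequencies: 9, 28, 48, 64
n = 64; position = 45n/100 = 28.8.
This falls in the class 170 ≤ h < 180: L = 170, F = 28, f = 20, h = 10.
45th percentile ≈ 170 + ((28.8 − 28) / 20) × 10 = 170.4000

170.40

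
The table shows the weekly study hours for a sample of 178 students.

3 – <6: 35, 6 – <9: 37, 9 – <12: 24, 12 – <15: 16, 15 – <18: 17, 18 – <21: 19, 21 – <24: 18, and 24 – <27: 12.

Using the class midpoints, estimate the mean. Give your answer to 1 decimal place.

12.7

Midpoints: 4.5, 7.5, 10.5, 13.5, 16.5, 19.5, 22.5, 25.5
Σfm = 35×4.5 + 37×7.5 + 24×10.5 + 16×13.5 + 17×16.5 + 19×19.5 + 18×22.5 + 12×25.5 = 2265
n = Σf = 178
Mean = 2265 / 178 = 12.7247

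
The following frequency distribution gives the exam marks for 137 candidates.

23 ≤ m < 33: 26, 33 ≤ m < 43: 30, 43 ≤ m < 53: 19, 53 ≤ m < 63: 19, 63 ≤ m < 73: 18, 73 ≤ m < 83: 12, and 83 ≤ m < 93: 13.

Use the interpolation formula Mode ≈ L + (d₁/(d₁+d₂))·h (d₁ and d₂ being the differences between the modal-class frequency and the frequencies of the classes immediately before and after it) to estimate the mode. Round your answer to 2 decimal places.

35.67

Modal class: 33 ≤ m < 43 (highest frequency 30).
d₁ = 30 − 26 = 4, d₂ = 30 − 19 = 11
Mode ≈ 33 + (4/(4+11)) × 10 = 33 + 2.6667 = 35.6667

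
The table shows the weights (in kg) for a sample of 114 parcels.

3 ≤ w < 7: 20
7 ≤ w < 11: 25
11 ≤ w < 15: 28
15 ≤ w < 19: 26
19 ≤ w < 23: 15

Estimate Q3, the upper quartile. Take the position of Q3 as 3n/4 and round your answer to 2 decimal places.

16.92

Cumulative frequencies: 20, 45, 73, 99, 114
n = 114; position = 3n/4 = 85.5.
This falls in the class 15 ≤ w < 19: L = 15, F = 73, f = 26, h = 4.
Upper quartile ≈ 15 + ((85.5 − 73) / 26) × 4 = 16.9231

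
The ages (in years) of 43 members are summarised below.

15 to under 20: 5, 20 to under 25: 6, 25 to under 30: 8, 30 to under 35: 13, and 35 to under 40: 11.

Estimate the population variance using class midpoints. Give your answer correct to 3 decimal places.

Midpoints: 17.5, 22.5, 27.5, 32.5, 37.5
n = 43, Σfm = 1277.5, mean = 29.7093
Σfm² = 39818.75
Σf(m − x̄)² = Σfm² − (Σfm)²/n = 39818.75 − 1277.5²/43 = 1865.1163
Population variance = 1865.1163 / 43 = 43.3748

43.375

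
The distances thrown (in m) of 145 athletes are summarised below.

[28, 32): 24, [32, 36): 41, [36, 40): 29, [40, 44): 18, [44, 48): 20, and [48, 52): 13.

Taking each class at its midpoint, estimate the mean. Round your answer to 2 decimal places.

38.22

Midpoints: 30, 34, 38, 42, 46, 50
Σfm = 24×30 + 41×34 + 29×38 + 18×42 + 20×46 + 13×50 = 5542
n = Σf = 145
Mean = 5542 / 145 = 38.2207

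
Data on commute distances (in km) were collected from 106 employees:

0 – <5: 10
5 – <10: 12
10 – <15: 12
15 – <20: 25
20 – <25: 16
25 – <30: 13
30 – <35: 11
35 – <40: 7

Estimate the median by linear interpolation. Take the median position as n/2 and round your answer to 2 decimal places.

18.80

Cumulative frequencies: 10, 22, 34, 59, 75, 88, 99, 106
n = 106; position = n/2 = 53.
This falls in the class 15 – <20: L = 15, F = 34, f = 25, h = 5.
Median ≈ 15 + ((53 − 34) / 25) × 5 = 18.8000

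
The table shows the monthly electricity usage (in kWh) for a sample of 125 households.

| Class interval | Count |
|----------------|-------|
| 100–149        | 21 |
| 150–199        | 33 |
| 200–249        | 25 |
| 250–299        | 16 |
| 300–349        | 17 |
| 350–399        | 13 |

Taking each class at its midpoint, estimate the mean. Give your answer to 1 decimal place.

Midpoints: 124.5, 174.5, 224.5, 274.5, 324.5, 374.5
Σfm = 21×124.5 + 33×174.5 + 25×224.5 + 16×274.5 + 17×324.5 + 13×374.5 = 28762.5
n = Σf = 125
Mean = 28762.5 / 125 = 230.1000

230.1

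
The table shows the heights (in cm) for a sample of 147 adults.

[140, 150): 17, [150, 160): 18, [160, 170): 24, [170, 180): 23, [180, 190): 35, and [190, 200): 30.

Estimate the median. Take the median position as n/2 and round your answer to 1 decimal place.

176.3

Cumulative frequencies: 17, 35, 59, 82, 117, 147
n = 147; position = n/2 = 73.5.
This falls in the class [170, 180): L = 170, F = 59, f = 23, h = 10.
Median ≈ 170 + ((73.5 − 59) / 23) × 10 = 176.3043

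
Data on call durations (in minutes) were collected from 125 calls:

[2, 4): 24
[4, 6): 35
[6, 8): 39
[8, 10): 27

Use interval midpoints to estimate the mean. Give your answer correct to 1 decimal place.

6.1

Midpoints: 3, 5, 7, 9
Σfm = 24×3 + 35×5 + 39×7 + 27×9 = 763
n = Σf = 125
Mean = 763 / 125 = 6.1040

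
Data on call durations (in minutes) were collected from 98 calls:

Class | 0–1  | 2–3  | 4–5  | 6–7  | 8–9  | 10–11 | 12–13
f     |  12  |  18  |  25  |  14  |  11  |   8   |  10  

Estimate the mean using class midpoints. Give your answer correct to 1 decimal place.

5.7

Midpoints: 0.5, 2.5, 4.5, 6.5, 8.5, 10.5, 12.5
Σfm = 12×0.5 + 18×2.5 + 25×4.5 + 14×6.5 + 11×8.5 + 8×10.5 + 10×12.5 = 557
n = Σf = 98
Mean = 557 / 98 = 5.6837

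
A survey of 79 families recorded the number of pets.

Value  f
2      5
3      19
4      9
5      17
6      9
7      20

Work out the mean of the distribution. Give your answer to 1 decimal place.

4.8

Values: 2, 3, 4, 5, 6, 7
Σfx = 5×2 + 19×3 + 9×4 + 17×5 + 9×6 + 20×7 = 382
n = Σf = 79
Mean = 382 / 79 = 4.8354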